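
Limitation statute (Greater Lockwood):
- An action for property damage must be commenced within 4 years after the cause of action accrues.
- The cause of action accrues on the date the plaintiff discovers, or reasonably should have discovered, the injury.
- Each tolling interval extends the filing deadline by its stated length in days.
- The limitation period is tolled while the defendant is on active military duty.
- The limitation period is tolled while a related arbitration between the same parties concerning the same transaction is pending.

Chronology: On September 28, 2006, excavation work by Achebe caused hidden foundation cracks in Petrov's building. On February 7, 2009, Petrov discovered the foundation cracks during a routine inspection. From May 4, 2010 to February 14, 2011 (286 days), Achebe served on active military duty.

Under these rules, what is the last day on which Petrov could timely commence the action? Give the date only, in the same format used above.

Accrual is tied to discovery, so the period began on February 7, 2009 rather than on September 28, 2006 when the act occurred.
The untolled deadline — 4 years after February 7, 2009 — is February 7, 2013.
The defendant's active military service from May 4, 2010 to February 14, 2011 tolled the period for 286 days, extending the deadline to November 20, 2013.

November 20, 2013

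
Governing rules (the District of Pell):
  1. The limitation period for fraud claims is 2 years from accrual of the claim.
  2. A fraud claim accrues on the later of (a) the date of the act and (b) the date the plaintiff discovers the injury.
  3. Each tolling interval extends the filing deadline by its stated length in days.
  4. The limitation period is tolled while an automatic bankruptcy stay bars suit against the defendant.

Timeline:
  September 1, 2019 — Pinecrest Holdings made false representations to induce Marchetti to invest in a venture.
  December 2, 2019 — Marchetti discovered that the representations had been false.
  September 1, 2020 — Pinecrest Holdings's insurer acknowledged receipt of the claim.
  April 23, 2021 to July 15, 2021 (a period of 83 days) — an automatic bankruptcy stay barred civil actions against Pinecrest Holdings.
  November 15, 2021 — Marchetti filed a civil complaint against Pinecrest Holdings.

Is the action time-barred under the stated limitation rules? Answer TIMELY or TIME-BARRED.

TIMELY

Because discovery on December 2, 2019 post-dates the September 1, 2019 act, accrual under the later-of rule falls on December 2, 2019.
2 years from December 2, 2019 is December 2, 2021.
The automatic bankruptcy stay from April 23, 2021 to July 15, 2021 tolled the period for 83 days, extending the deadline to February 23, 2022.
The other events in the timeline have no effect on the limitation period under the stated rules.
The November 15, 2021 filing precedes the February 23, 2022 deadline; the claim is timely.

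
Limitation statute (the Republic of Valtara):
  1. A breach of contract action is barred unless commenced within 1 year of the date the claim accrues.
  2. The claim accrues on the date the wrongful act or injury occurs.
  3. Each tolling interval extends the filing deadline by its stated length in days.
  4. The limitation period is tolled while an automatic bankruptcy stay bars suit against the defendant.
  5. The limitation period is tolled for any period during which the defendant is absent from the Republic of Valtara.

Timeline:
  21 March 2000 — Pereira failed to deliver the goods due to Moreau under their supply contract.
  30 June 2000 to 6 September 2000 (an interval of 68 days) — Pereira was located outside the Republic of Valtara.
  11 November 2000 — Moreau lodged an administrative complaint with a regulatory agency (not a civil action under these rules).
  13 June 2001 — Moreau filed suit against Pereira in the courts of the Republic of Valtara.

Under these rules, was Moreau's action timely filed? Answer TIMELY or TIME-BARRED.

TIME-BARRED

The limitation period began to run on 21 March 2000.
1 year from 21 March 2000 is 21 March 2001.
The defendant's absence from the jurisdiction from 30 June 2000 to 6 September 2000 tolled the period for 68 days, extending the deadline to 28 May 2001.
The other events in the timeline have no effect on the limitation period under the stated rules.
The 13 June 2001 filing falls after the 28 May 2001 deadline; the claim is time-barred.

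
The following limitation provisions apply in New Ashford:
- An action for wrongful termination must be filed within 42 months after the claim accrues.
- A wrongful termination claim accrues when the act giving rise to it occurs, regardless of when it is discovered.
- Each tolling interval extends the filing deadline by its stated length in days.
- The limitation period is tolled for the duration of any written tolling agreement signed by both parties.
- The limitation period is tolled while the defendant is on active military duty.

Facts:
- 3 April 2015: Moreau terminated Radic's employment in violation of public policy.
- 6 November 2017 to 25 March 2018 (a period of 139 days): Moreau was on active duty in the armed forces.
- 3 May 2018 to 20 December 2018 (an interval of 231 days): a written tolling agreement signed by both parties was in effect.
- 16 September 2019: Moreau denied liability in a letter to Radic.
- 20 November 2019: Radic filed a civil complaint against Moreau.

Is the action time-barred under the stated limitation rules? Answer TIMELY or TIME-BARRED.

TIME-BARRED

The limitation period began to run on 3 April 2015.
The untolled deadline — 42 months after 3 April 2015 — is 3 October 2018.
The defendant's active military service from 6 November 2017 to 25 March 2018 tolled the period for 139 days, extending the deadline to 19 February 2019.
Because the written tolling agreement ran from 3 May 2018 to 20 December 2018, the deadline is extended by 231 days to 8 October 2019.
The other events in the timeline have no effect on the limitation period under the stated rules.
Radic filed on 20 November 2019, after the 8 October 2019 deadline, so the action is time-barred.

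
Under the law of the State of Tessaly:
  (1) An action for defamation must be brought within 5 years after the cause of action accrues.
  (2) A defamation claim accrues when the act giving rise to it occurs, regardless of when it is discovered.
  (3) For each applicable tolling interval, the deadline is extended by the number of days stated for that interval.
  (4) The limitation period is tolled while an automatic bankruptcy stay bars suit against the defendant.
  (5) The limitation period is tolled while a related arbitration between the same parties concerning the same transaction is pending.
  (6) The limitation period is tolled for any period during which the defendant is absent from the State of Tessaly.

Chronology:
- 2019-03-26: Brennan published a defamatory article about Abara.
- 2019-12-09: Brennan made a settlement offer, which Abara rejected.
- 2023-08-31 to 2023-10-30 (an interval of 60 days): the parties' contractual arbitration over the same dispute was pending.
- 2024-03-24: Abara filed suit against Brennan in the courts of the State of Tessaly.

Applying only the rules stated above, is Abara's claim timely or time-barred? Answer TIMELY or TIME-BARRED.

TIMELY

The cause of action accrued on 2019-03-26, the date of the act.
The untolled deadline — 5 years after 2019-03-26 — is 2024-03-26.
The period was tolled for 60 days by the pending related arbitration (2023-08-31 to 2023-10-30), pushing the deadline to 2024-05-25.
The other events in the timeline have no effect on the limitation period under the stated rules.
Abara filed on 2024-03-24, before the 2024-05-25 deadline, so the action is timely.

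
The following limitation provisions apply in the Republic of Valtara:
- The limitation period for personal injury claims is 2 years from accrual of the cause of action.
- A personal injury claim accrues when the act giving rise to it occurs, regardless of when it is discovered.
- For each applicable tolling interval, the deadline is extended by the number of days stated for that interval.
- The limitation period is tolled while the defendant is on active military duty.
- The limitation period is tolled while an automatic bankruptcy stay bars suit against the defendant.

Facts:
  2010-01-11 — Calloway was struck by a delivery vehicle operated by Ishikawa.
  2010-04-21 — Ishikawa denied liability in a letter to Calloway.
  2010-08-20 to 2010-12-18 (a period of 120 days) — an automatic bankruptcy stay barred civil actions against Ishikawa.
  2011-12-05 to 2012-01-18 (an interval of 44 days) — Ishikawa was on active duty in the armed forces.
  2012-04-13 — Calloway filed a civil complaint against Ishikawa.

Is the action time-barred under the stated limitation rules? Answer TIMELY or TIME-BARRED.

The claim accrued on 2010-01-11, when the wrongful act occurred.
Adding the 2 years base period to 2010-01-11 gives a deadline of 2012-01-11, before any tolling.
The automatic bankruptcy stay from 2010-08-20 to 2010-12-18 tolled the period for 120 days, extending the deadline to 2012-05-10.
Because the defendant's active military service ran from 2011-12-05 to 2012-01-18, the deadline is extended by 44 days to 2012-06-23.
Nothing else in the chronology tolls or restarts the period.
Filing on 2012-04-13 beat the 2012-06-23 deadline — the action is timely.

TIMELY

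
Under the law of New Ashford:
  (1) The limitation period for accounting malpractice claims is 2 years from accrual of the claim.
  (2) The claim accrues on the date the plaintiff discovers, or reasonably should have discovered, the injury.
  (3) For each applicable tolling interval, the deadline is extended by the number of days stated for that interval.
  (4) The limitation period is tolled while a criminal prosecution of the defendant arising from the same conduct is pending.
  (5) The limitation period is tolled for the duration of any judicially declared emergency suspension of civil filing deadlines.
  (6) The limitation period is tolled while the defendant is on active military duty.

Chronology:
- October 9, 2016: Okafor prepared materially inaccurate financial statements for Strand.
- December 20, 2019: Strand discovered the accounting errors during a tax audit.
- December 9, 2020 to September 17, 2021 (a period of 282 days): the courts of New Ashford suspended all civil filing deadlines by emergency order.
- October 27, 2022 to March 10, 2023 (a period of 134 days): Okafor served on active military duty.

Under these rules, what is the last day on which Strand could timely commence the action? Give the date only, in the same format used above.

September 28, 2022

Accrual is tied to discovery, so the period began on December 20, 2019 rather than on October 9, 2016 when the act occurred.
The untolled deadline — 2 years after December 20, 2019 — is December 20, 2021.
The emergency suspension of filing deadlines from December 9, 2020 to September 17, 2021 tolled the period for 282 days, extending the deadline to September 28, 2022.
The defendant's active military service from October 27, 2022 to March 10, 2023 began after the period had already run on September 28, 2022, so it has no tolling effect.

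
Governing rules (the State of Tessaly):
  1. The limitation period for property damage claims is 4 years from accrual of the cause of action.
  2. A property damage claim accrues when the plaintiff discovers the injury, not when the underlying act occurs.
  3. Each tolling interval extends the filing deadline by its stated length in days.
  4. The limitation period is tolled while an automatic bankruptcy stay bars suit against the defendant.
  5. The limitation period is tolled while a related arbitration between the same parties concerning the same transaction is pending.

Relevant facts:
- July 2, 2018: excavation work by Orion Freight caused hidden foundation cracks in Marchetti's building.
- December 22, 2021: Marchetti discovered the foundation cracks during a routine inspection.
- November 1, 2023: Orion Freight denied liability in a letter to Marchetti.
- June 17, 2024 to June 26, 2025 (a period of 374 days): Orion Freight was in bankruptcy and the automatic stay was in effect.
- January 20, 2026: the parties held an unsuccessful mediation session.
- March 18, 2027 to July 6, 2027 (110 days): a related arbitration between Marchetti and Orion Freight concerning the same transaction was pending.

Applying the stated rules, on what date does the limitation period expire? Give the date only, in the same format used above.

Accrual is tied to discovery, so the period began on December 22, 2021 rather than on July 2, 2018 when the act occurred.
The untolled deadline — 4 years after December 22, 2021 — is December 22, 2025.
Because the automatic bankruptcy stay ran from June 17, 2024 to June 26, 2025, the deadline is extended by 374 days to December 31, 2026.
The pending related arbitration from March 18, 2027 to July 6, 2027 began after the period had already run on December 31, 2026, so it has no tolling effect.
None of the other events listed affects the running of the period under the stated rules.

December 31, 2026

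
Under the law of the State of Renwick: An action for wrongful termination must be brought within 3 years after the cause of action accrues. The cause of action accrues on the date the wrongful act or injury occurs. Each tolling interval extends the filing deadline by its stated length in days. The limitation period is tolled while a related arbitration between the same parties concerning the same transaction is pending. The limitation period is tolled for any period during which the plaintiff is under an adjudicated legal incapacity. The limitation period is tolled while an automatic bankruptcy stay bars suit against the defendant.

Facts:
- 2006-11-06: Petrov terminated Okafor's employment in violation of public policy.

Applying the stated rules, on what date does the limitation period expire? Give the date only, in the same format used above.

2009-11-06

The claim accrued on 2006-11-06, when the wrongful act occurred.
3 years from 2006-11-06 is 2009-11-06.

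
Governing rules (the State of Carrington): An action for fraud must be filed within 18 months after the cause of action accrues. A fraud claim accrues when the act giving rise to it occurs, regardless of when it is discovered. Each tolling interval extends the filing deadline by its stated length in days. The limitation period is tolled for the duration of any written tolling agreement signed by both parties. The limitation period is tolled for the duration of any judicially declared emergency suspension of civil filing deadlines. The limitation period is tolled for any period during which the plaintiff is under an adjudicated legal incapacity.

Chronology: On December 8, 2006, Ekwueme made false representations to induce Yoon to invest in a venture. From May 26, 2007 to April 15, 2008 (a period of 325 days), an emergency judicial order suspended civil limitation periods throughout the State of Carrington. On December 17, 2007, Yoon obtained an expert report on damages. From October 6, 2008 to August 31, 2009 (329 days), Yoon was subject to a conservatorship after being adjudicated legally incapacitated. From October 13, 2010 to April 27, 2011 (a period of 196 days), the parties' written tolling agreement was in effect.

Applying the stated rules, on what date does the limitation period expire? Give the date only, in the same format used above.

March 24, 2010

The cause of action accrued on December 8, 2006, the date of the act.
18 months from December 8, 2006 is June 8, 2008.
The period was tolled for 325 days by the emergency suspension of filing deadlines (May 26, 2007 to April 15, 2008), pushing the deadline to April 29, 2009.
The period was tolled for 329 days by the plaintiff's legal incapacity (October 6, 2008 to August 31, 2009), pushing the deadline to March 24, 2010.
By the time the written tolling agreement began on October 13, 2010, the limitation period had already expired on March 24, 2010; that interval cannot revive it.
Nothing else in the chronology tolls or restarts the period.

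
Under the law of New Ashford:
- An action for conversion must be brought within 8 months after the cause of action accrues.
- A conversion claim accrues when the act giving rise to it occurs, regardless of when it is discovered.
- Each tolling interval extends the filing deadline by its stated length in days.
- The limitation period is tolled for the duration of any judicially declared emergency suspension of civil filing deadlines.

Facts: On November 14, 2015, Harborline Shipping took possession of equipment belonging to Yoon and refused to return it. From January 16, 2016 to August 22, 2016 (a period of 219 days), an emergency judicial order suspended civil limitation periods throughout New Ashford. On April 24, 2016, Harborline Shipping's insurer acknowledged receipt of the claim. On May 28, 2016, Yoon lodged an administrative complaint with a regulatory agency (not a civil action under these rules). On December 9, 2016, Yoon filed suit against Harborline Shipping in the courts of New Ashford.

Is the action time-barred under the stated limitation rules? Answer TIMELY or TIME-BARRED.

The claim accrued on November 14, 2015, when the wrongful act occurred.
Adding the 8 months base period to November 14, 2015 gives a deadline of July 14, 2016, before any tolling.
The period was tolled for 219 days by the emergency suspension of filing deadlines (January 16, 2016 to August 22, 2016), pushing the deadline to February 18, 2017.
Nothing else in the chronology tolls or restarts the period.
Yoon filed on December 9, 2016, before the February 18, 2017 deadline, so the action is timely.

TIMELY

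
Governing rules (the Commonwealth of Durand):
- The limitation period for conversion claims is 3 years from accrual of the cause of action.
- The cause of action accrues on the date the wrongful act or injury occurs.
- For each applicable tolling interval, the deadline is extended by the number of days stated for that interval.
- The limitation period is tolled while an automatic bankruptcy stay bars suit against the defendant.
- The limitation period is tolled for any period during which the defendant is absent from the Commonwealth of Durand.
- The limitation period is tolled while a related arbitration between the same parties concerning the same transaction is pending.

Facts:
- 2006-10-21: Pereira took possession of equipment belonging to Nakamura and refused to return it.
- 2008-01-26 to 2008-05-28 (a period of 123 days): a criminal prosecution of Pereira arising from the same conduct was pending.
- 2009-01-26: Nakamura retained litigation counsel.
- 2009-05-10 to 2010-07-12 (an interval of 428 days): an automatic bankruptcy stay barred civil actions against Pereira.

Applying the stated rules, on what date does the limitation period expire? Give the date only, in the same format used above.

The limitation period began to run on 2006-10-21.
Adding the 3 years base period to 2006-10-21 gives a deadline of 2009-10-21, before any tolling.
The automatic bankruptcy stay from 2009-05-10 to 2010-07-12 tolled the period for 428 days, extending the deadline to 2010-12-23.
Although a criminal prosecution ran from 2008-01-26 to 2008-05-28, the stated rules do not make that a tolling event, so it is disregarded.
Nothing else in the chronology tolls or restarts the period.

2010-12-23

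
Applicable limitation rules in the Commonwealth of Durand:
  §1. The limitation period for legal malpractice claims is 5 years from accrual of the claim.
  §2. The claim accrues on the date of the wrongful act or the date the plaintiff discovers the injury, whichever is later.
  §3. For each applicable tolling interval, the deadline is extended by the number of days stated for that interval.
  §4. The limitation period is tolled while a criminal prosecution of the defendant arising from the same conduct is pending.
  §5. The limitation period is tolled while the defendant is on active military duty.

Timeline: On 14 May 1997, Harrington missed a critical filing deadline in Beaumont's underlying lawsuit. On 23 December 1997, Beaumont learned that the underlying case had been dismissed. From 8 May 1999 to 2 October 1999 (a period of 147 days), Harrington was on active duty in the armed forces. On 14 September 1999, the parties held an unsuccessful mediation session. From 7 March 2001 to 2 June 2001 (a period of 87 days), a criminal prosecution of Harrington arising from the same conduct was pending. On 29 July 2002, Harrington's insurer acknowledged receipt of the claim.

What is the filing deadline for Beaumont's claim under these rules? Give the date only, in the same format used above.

14 August 2003

Taking the later of the act (14 May 1997) and discovery (23 December 1997), the claim accrued on 23 December 1997.
The untolled deadline — 5 years after 23 December 1997 — is 23 December 2002.
The defendant's active military service from 8 May 1999 to 2 October 1999 tolled the period for 147 days, extending the deadline to 19 May 2003.
Because the pending criminal prosecution ran from 7 March 2001 to 2 June 2001, the deadline is extended by 87 days to 14 August 2003.
Nothing else in the chronology tolls or restarts the period.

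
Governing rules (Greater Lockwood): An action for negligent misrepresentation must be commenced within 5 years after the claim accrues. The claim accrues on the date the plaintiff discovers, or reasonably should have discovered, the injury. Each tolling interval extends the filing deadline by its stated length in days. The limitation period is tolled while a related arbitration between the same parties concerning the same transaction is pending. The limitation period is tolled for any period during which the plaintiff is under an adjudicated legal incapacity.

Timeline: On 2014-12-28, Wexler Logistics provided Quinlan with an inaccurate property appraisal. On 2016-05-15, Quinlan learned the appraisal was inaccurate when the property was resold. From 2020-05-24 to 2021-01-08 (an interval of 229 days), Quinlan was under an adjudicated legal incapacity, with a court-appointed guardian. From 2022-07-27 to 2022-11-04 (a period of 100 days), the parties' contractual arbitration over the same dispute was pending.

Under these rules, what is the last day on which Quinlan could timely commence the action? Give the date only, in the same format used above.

2021-12-30

The claim did not accrue until Quinlan discovered the injury on 2016-05-15; the 2014-12-28 act date does not start the clock under the stated rule.
5 years from 2016-05-15 is 2021-05-15.
Because the plaintiff's legal incapacity ran from 2020-05-24 to 2021-01-08, the deadline is extended by 229 days to 2021-12-30.
By the time the pending related arbitration began on 2022-07-27, the limitation period had already expired on 2021-12-30; that interval cannot revive it.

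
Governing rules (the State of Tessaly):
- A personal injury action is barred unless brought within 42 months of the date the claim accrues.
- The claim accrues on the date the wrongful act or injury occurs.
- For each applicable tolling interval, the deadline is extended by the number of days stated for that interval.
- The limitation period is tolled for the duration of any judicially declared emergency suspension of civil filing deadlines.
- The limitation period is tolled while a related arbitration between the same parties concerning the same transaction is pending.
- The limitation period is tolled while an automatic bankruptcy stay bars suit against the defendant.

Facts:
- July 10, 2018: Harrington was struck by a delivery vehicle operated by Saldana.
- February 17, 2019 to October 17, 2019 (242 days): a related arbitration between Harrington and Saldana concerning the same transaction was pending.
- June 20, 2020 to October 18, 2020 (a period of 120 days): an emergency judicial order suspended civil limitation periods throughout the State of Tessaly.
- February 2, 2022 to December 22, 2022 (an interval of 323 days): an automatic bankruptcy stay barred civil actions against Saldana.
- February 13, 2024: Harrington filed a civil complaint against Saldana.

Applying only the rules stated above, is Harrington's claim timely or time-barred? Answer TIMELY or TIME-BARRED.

TIME-BARRED

The claim accrued on July 10, 2018, the date of the act.
Adding the 42 months base period to July 10, 2018 gives a deadline of January 10, 2022, before any tolling.
The period was tolled for 242 days by the pending related arbitration (February 17, 2019 to October 17, 2019), pushing the deadline to September 9, 2022.
The emergency suspension of filing deadlines from June 20, 2020 to October 18, 2020 tolled the period for 120 days, extending the deadline to January 7, 2023.
The automatic bankruptcy stay from February 2, 2022 to December 22, 2022 tolled the period for 323 days, extending the deadline to November 26, 2023.
Harrington filed on February 13, 2024, after the November 26, 2023 deadline, so the action is time-barred.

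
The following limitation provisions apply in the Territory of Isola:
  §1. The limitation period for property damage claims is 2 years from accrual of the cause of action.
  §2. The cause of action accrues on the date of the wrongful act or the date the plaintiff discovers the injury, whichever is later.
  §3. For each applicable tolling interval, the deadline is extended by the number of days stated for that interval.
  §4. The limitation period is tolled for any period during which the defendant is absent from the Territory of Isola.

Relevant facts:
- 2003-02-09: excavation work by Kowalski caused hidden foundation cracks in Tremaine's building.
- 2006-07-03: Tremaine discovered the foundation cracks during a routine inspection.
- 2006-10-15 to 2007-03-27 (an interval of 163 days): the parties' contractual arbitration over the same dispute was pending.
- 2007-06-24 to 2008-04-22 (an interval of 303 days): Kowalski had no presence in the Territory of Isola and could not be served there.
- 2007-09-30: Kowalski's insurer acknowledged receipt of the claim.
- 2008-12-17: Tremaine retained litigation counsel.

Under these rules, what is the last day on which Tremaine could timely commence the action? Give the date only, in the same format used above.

2009-05-02

Because discovery on 2006-07-03 post-dates the 2003-02-09 act, accrual under the later-of rule falls on 2006-07-03.
2 years from 2006-07-03 is 2008-07-03.
Because the defendant's absence from the jurisdiction ran from 2007-06-24 to 2008-04-22, the deadline is extended by 303 days to 2009-05-02.
No stated provision tolls the period for a pending arbitration, so the interval from 2006-10-15 to 2007-03-27 has no effect on the deadline.
Nothing else in the chronology tolls or restarts the period.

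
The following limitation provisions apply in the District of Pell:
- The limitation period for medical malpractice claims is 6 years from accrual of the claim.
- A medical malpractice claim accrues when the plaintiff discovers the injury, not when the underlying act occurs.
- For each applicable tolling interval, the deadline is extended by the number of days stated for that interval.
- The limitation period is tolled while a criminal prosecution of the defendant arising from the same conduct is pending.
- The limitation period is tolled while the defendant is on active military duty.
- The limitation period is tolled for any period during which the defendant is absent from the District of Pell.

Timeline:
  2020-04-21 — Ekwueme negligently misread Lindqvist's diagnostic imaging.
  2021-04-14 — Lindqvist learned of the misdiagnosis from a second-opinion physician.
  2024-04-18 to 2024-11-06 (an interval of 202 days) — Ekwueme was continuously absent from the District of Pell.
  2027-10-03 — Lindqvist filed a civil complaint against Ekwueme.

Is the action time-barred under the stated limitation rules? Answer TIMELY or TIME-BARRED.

TIMELY

Accrual is tied to discovery, so the period began on 2021-04-14 rather than on 2020-04-21 when the act occurred.
6 years from 2021-04-14 is 2027-04-14.
The defendant's absence from the jurisdiction from 2024-04-18 to 2024-11-06 tolled the period for 202 days, extending the deadline to 2027-11-02.
Filing on 2027-10-03 beat the 2027-11-02 deadline — the action is timely.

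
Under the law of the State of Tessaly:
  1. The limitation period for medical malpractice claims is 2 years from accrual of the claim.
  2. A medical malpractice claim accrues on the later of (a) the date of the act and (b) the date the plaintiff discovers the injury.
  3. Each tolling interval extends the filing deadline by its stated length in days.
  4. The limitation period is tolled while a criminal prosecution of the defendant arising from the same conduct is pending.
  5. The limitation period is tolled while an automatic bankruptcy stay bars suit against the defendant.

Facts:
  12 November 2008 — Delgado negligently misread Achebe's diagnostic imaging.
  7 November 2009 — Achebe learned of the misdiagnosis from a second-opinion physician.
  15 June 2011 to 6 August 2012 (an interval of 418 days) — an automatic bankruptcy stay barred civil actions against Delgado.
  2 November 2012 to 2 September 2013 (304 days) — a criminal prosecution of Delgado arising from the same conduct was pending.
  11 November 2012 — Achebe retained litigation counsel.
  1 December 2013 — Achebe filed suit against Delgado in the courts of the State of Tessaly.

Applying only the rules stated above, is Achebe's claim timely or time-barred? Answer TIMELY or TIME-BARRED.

TIME-BARRED

Taking the later of the act (12 November 2008) and discovery (7 November 2009), the claim accrued on 7 November 2009.
The untolled deadline — 2 years after 7 November 2009 — is 7 November 2011.
The period was tolled for 418 days by the automatic bankruptcy stay (15 June 2011 to 6 August 2012), pushing the deadline to 29 December 2012.
Because the pending criminal prosecution ran from 2 November 2012 to 2 September 2013, the deadline is extended by 304 days to 29 October 2013.
Nothing else in the chronology tolls or restarts the period.
The 1 December 2013 filing falls after the 29 October 2013 deadline; the claim is time-barred.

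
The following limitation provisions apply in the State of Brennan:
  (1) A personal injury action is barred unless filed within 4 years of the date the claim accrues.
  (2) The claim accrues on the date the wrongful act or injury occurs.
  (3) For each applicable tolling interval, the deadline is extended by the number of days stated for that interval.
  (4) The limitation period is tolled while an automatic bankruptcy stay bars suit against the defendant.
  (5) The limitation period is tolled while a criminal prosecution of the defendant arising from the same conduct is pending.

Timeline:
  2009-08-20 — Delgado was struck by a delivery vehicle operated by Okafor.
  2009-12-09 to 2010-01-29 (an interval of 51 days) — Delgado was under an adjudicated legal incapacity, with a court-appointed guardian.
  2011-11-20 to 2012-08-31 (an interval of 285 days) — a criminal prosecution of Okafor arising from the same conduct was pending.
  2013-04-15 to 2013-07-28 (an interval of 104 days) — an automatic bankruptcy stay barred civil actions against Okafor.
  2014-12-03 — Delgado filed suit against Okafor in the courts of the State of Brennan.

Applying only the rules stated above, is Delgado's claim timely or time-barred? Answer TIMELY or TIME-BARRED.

TIME-BARRED

The limitation period began to run on 2009-08-20.
4 years from 2009-08-20 is 2013-08-20.
The period was tolled for 285 days by the pending criminal prosecution (2011-11-20 to 2012-08-31), pushing the deadline to 2014-06-01.
The automatic bankruptcy stay from 2013-04-15 to 2013-07-28 tolled the period for 104 days, extending the deadline to 2014-09-13.
Although the plaintiff's incapacity ran from 2009-12-09 to 2010-01-29, the stated rules do not make that a tolling event, so it is disregarded.
Filing on 2014-12-03 missed the 2014-09-13 deadline — the action is time-barred.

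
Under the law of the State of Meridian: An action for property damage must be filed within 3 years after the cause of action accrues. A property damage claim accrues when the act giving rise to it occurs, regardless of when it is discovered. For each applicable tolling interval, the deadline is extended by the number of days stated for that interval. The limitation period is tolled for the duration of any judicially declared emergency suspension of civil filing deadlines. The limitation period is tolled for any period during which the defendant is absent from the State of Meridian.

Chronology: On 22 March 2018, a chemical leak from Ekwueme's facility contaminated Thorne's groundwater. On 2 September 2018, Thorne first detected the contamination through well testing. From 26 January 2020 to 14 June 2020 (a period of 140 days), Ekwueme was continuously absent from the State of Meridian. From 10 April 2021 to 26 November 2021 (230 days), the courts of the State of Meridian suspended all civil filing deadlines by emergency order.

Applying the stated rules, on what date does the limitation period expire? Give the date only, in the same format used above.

Accrual is governed by the date of the act, so the period began to run on 22 March 2018; the later discovery on 2 September 2018 is irrelevant under the stated rule.
Adding the 3 years base period to 22 March 2018 gives a deadline of 22 March 2021, before any tolling.
The period was tolled for 140 days by the defendant's absence from the jurisdiction (26 January 2020 to 14 June 2020), pushing the deadline to 9 August 2021.
Because the emergency suspension of filing deadlines ran from 10 April 2021 to 26 November 2021, the deadline is extended by 230 days to 27 March 2022.

27 March 2022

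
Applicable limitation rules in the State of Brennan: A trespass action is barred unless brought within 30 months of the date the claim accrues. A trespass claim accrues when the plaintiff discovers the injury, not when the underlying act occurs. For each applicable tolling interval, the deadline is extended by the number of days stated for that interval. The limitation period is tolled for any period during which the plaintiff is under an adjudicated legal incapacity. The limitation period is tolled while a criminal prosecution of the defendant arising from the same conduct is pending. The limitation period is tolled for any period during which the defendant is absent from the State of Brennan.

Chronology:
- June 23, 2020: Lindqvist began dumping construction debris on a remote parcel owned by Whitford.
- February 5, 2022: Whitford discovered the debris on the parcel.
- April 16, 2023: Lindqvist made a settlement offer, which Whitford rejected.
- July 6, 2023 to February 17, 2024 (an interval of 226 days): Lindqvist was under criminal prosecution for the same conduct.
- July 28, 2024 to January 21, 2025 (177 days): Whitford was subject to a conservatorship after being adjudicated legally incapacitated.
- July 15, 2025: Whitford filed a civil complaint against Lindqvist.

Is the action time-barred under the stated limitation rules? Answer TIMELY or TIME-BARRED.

Accrual is tied to discovery, so the period began on February 5, 2022 rather than on June 23, 2020 when the act occurred.
The untolled deadline — 30 months after February 5, 2022 — is August 5, 2024.
The period was tolled for 226 days by the pending criminal prosecution (July 6, 2023 to February 17, 2024), pushing the deadline to March 19, 2025.
The plaintiff's legal incapacity from July 28, 2024 to January 21, 2025 tolled the period for 177 days, extending the deadline to September 12, 2025.
Nothing else in the chronology tolls or restarts the period.
The July 15, 2025 filing precedes the September 12, 2025 deadline; the claim is timely.

TIMELY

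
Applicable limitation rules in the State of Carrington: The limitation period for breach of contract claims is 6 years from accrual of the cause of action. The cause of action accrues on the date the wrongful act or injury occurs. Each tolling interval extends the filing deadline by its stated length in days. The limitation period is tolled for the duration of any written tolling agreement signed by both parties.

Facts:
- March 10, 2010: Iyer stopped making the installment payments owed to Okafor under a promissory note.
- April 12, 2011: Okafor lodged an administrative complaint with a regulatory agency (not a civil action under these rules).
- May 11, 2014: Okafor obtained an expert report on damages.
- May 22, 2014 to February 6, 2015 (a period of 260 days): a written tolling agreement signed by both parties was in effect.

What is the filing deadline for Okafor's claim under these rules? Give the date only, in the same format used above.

November 25, 2016

The limitation period began to run on March 10, 2010.
Adding the 6 years base period to March 10, 2010 gives a deadline of March 10, 2016, before any tolling.
The period was tolled for 260 days by the written tolling agreement (May 22, 2014 to February 6, 2015), pushing the deadline to November 25, 2016.
None of the other events listed affects the running of the period under the stated rules.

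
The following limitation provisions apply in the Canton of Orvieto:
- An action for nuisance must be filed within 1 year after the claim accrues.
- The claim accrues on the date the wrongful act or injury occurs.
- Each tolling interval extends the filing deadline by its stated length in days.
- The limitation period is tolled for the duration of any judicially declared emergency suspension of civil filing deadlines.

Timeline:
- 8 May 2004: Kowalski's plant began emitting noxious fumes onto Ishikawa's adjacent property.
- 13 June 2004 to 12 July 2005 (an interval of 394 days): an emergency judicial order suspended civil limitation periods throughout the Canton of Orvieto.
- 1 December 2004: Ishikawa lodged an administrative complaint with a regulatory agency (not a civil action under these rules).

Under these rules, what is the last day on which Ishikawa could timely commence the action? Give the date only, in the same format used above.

The claim accrued on 8 May 2004, when the wrongful act occurred.
1 year from 8 May 2004 is 8 May 2005.
Because the emergency suspension of filing deadlines ran from 13 June 2004 to 12 July 2005, the deadline is extended by 394 days to 6 June 2006.
None of the other events listed affects the running of the period under the stated rules.

6 June 2006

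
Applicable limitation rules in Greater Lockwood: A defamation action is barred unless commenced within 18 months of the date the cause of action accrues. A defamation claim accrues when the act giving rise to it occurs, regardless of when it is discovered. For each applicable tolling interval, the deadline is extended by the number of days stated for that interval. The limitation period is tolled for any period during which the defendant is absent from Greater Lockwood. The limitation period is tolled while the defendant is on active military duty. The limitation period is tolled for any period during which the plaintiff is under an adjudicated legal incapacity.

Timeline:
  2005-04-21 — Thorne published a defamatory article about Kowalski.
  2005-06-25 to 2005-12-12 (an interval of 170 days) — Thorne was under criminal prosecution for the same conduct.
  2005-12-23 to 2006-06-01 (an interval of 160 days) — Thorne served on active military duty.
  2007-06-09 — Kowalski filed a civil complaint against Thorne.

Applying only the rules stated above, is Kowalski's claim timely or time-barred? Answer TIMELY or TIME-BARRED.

TIME-BARRED

The claim accrued on 2005-04-21, when the wrongful act occurred.
Adding the 18 months base period to 2005-04-21 gives a deadline of 2006-10-21, before any tolling.
Because the defendant's active military service ran from 2005-12-23 to 2006-06-01, the deadline is extended by 160 days to 2007-03-30.
No stated provision tolls the period for a criminal prosecution, so the interval from 2005-06-25 to 2005-12-12 has no effect on the deadline.
Kowalski filed on 2007-06-09, after the 2007-03-30 deadline, so the action is time-barred.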